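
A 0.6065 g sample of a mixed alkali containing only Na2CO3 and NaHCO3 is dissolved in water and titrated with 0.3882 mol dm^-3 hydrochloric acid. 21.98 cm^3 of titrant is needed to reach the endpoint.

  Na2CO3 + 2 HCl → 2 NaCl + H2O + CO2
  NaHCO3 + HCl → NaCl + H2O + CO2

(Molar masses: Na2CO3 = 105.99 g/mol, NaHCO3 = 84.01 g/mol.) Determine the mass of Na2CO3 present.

n(HCl) = 0.02198 × 0.3882 = 8.533 × 10^-3 mol
Let x = n(Na2CO3), y = n(NaHCO3).
Titrant: 2x + 1y = 8.533 × 10^-3;  mass: 105.99x + 84.01y = 0.6065
Solving, x = 1.779 × 10^-3 mol, y = 4.975 × 10^-3 mol
mass of Na2CO3 = 1.779 × 10^-3 × 105.99 = 0.1885 g

0.1885 g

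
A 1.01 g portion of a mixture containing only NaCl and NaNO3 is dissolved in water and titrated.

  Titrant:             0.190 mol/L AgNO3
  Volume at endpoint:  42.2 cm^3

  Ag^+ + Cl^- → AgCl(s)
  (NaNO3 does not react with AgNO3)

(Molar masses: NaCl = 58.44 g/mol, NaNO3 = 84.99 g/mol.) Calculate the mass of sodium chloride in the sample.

n(AgNO3) = 0.0422 × 0.190 = 8.02 × 10^-3 mol
Let x = n(NaCl), y = n(NaNO3).
Titrant: 1x = 8.02 × 10^-3;  mass: 58.44x + 84.99y = 1.01
Solving, x = 8.02 × 10^-3 mol, y = 6.37 × 10^-3 mol
mass of NaCl = 8.02 × 10^-3 × 58.44 = 0.469 g

0.469 g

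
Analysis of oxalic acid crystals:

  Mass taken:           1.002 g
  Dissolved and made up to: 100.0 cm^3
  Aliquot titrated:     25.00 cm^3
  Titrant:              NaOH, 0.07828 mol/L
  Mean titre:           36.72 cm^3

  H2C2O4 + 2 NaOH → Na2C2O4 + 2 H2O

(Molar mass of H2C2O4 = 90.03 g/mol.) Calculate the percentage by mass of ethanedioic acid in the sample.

n(NaOH) per titration = 0.03672 × 0.07828 = 2.874 × 10^-3 mol
From the 1:2 ratio, n(H2C2O4) in each aliquot = 1/2 × 2.874 × 10^-3 = 1.437 × 10^-3 mol
n(H2C2O4) in the whole flask = 1.437 × 10^-3 × 100.0/25.00 = 5.749 × 10^-3 mol
mass of H2C2O4 = 5.749 × 10^-3 × 90.03 = 0.5176 g
% H2C2O4 = 0.5176 / 1.002 × 100 = 51.65 %

51.65 %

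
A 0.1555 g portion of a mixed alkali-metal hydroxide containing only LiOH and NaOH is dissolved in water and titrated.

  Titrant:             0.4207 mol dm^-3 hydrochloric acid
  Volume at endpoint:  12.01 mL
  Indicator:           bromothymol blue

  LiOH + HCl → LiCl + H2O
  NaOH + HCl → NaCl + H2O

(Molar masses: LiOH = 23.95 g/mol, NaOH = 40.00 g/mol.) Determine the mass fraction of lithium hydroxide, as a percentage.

44.72 %

n(HCl) = 0.01201 × 0.4207 = 5.053 × 10^-3 mol
Let x = n(LiOH), y = n(NaOH).
Titrant: 1x + 1y = 5.053 × 10^-3;  mass: 23.95x + 40.00y = 0.1555
Solving, x = 2.904 × 10^-3 mol, y = 2.149 × 10^-3 mol
mass of LiOH = 2.904 × 10^-3 × 23.95 = 0.06954 g
% LiOH = 0.06954 / 0.1555 × 100 = 44.72 %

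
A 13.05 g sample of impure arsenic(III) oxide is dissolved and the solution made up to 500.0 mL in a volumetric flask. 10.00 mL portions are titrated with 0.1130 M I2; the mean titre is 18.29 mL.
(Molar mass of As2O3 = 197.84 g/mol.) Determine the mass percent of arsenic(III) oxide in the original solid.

78.33 %

As2O3 + 2 I2 + 2 H2O → As2O5 + 4 HI
n(I2) per titration = 0.01829 × 0.1130 = 2.067 × 10^-3 mol
From the 1:2 ratio, n(As2O3) in each aliquot = 1/2 × 2.067 × 10^-3 = 1.033 × 10^-3 mol
n(As2O3) in the whole flask = 1.033 × 10^-3 × 500.0/10.00 = 0.05167 mol
mass of As2O3 = 0.05167 × 197.84 = 10.22 g
% As2O3 = 10.22 / 13.05 × 100 = 78.33 %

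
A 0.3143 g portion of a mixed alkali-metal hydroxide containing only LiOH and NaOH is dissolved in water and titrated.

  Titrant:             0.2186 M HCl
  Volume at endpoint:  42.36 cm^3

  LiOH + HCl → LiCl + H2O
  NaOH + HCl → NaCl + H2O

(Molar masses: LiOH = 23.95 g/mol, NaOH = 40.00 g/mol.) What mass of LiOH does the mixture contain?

0.08371 g

n(HCl) = 0.04236 × 0.2186 = 9.260 × 10^-3 mol
Let x = n(LiOH), y = n(NaOH).
Titrant: 1x + 1y = 9.260 × 10^-3;  mass: 23.95x + 40.00y = 0.3143
Solving, x = 3.495 × 10^-3 mol, y = 5.765 × 10^-3 mol
mass of LiOH = 3.495 × 10^-3 × 23.95 = 0.08371 g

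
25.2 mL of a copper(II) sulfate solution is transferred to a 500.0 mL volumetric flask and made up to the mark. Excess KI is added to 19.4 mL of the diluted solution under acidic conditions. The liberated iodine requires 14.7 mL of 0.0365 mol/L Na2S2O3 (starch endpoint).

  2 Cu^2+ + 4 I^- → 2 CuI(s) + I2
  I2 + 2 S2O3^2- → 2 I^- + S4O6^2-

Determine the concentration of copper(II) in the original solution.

0.549 mol/L

n(S2O3^2-) = 0.0147 × 0.0365 = 5.37 × 10^-4 mol
n(I2) = n(S2O3^2-)/2 = 2.68 × 10^-4 mol
From the 2:1 ratio, n(Cu2+) in the aliquot = 2/1 × 2.68 × 10^-4 = 5.37 × 10^-4 mol
[Cu2+]_dilute = 5.37 × 10^-4 / 0.0194 = 0.0277 mol/L
[Cu2+]_original = 0.0277 × 500.0/25.2 = 0.549 mol/L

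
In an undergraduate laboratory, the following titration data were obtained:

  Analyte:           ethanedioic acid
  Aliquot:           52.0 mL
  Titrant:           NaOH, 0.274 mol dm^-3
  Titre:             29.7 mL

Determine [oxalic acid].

H2C2O4 + 2 NaOH → Na2C2O4 + 2 H2O
n(NaOH) = 0.0297 L × 0.274 mol/L = 8.14 × 10^-3 mol
From the 1:2 mole ratio, n(H2C2O4) = 1/2 × 8.14 × 10^-3 = 4.07 × 10^-3 mol
[H2C2O4] = 4.07 × 10^-3 mol / 0.0520 L = 0.0782 mol/L

0.0782 mol/L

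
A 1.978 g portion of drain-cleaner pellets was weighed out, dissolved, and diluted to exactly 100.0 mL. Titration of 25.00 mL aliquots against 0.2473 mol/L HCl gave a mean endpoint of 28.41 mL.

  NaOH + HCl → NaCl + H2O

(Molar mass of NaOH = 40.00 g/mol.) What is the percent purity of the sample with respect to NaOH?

n(HCl) per titration = 0.02841 × 0.2473 = 7.026 × 10^-3 mol
n(NaOH) in each aliquot = 7.026 × 10^-3 mol (1:1 ratio)
n(NaOH) in the whole flask = 7.026 × 10^-3 × 100.0/25.00 = 0.02810 mol
mass of NaOH = 0.02810 × 40.00 = 1.124 g
% NaOH = 1.124 / 1.978 × 100 = 56.83 %

56.83 %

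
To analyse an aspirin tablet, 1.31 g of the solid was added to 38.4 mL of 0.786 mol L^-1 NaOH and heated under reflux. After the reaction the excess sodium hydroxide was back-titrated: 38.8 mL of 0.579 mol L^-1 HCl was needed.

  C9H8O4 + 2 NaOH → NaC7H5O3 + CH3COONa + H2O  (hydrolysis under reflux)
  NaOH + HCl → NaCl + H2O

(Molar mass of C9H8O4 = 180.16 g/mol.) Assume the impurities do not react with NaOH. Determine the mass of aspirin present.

0.695 g

n(NaOH) added = 0.0384 × 0.786 = 0.0302 mol
n(HCl) used in back-titration = 0.0388 × 0.579 = 0.0225 mol
n(NaOH) left over = 0.0225 mol (1:1 ratio)
n(NaOH) consumed by analyte = 0.0302 − 0.0225 = 7.72 × 10^-3 mol
From the 1:2 ratio, n(C9H8O4) = 1/2 × 7.72 × 10^-3 = 3.86 × 10^-3 mol
mass of C9H8O4 = 3.86 × 10^-3 × 180.16 = 0.695 g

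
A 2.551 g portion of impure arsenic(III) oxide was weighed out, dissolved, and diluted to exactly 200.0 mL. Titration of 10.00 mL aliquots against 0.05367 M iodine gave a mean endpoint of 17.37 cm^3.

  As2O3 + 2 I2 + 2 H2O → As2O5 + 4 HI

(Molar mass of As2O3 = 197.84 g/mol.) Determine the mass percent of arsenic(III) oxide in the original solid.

72.30 %

n(I2) per titration = 0.01737 × 0.05367 = 9.322 × 10^-4 mol
From the 1:2 ratio, n(As2O3) in each aliquot = 1/2 × 9.322 × 10^-4 = 4.661 × 10^-4 mol
n(As2O3) in the whole flask = 4.661 × 10^-4 × 200.0/10.00 = 9.322 × 10^-3 mol
mass of As2O3 = 9.322 × 10^-3 × 197.84 = 1.844 g
% As2O3 = 1.844 / 2.551 × 100 = 72.30 %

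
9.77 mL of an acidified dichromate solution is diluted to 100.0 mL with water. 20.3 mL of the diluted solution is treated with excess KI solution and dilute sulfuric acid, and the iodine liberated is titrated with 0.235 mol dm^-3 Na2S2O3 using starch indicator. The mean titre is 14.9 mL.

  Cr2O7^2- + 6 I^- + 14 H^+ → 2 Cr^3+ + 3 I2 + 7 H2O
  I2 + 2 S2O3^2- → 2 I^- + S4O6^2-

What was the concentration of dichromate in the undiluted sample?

0.294 mol/L

n(S2O3^2-) = 0.0149 × 0.235 = 3.50 × 10^-3 mol
n(I2) = n(S2O3^2-)/2 = 1.75 × 10^-3 mol
From the 1:3 ratio, n(Cr2O7^2-) in the aliquot = 1/3 × 1.75 × 10^-3 = 5.84 × 10^-4 mol
[Cr2O7^2-]_dilute = 5.84 × 10^-4 / 0.0203 = 0.0287 mol/L
[Cr2O7^2-]_original = 0.0287 × 100.0/9.77 = 0.294 mol/L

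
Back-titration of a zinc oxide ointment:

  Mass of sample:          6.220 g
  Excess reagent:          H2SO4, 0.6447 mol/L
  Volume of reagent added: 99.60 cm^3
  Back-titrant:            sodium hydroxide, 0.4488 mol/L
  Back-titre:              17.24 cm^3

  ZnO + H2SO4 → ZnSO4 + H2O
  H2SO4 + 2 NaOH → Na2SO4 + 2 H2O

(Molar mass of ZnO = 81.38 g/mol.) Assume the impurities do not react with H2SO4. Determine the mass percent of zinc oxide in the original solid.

n(H2SO4) added = 0.09960 × 0.6447 = 0.06421 mol
n(NaOH) used in back-titration = 0.01724 × 0.4488 = 7.737 × 10^-3 mol
From the 1:2 ratio, n(H2SO4) left over = 1/2 × 7.737 × 10^-3 = 3.869 × 10^-3 mol
n(H2SO4) consumed by analyte = 0.06421 − 3.869 × 10^-3 = 0.06034 mol
n(ZnO) = 0.06034 mol (1:1 ratio)
mass of ZnO = 0.06034 × 81.38 = 4.911 g
% ZnO = 4.911 / 6.220 × 100 = 78.95 %

78.95 %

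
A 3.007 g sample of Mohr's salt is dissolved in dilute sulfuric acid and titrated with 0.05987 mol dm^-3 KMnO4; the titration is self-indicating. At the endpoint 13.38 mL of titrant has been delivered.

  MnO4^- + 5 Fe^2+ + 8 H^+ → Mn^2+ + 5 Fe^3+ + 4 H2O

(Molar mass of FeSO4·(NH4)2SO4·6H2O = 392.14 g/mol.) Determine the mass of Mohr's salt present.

1.571 g

n(KMnO4) = 0.01338 L × 0.05987 mol/L = 8.011 × 10^-4 mol
From the 5:1 ratio, n(FeSO4·(NH4)2SO4·6H2O) = 5/1 × 8.011 × 10^-4 = 4.005 × 10^-3 mol
mass of FeSO4·(NH4)2SO4·6H2O = 4.005 × 10^-3 × 392.14 g/mol = 1.571 g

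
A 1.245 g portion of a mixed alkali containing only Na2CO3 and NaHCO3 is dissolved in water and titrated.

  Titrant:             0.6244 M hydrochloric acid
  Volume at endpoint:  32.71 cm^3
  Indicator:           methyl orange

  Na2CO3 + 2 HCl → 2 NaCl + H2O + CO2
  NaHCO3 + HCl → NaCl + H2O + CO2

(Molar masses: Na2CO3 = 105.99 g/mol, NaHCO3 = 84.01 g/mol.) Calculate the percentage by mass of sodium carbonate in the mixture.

n(HCl) = 0.03271 × 0.6244 = 0.02042 mol
Let x = n(Na2CO3), y = n(NaHCO3).
Titrant: 2x + 1y = 0.02042;  mass: 105.99x + 84.01y = 1.245
Solving, x = 7.590 × 10^-3 mol, y = 5.243 × 10^-3 mol
mass of Na2CO3 = 7.590 × 10^-3 × 105.99 = 0.8045 g
% Na2CO3 = 0.8045 / 1.245 × 100 = 64.62 %

64.62 %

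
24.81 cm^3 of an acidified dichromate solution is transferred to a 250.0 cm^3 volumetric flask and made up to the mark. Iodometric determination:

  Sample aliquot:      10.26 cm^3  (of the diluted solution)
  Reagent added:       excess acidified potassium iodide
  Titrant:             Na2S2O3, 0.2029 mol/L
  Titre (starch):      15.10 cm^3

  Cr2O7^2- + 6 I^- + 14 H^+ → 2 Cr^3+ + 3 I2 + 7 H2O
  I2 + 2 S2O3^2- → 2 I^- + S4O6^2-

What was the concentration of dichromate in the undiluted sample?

n(S2O3^2-) = 0.01510 × 0.2029 = 3.064 × 10^-3 mol
n(I2) = n(S2O3^2-)/2 = 1.532 × 10^-3 mol
From the 1:3 ratio, n(Cr2O7^2-) in the aliquot = 1/3 × 1.532 × 10^-3 = 5.106 × 10^-4 mol
[Cr2O7^2-]_dilute = 5.106 × 10^-4 / 0.01026 = 0.04977 mol/L
[Cr2O7^2-]_original = 0.04977 × 250.0/24.81 = 0.5015 mol/L

0.5015 mol/L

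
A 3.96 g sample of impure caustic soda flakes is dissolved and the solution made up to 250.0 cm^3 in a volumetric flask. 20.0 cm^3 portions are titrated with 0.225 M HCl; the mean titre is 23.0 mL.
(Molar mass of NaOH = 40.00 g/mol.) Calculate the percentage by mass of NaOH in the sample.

NaOH + HCl → NaCl + H2O
n(HCl) per titration = 0.0230 × 0.225 = 5.17 × 10^-3 mol
n(NaOH) in each aliquot = 5.17 × 10^-3 mol (1:1 ratio)
n(NaOH) in the whole flask = 5.17 × 10^-3 × 250.0/20.0 = 0.0647 mol
mass of NaOH = 0.0647 × 40.00 = 2.59 g
% NaOH = 2.59 / 3.96 × 100 = 65.3 %

65.3 %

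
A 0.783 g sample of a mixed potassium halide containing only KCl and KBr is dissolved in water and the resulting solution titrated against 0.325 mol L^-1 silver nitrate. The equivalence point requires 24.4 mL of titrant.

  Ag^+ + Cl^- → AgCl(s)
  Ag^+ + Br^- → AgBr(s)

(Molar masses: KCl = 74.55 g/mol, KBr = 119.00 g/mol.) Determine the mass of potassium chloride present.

n(AgNO3) = 0.0244 × 0.325 = 7.93 × 10^-3 mol
Let x = n(KCl), y = n(KBr).
Titrant: 1x + 1y = 7.93 × 10^-3;  mass: 74.55x + 119.00y = 0.783
Solving, x = 3.61 × 10^-3 mol, y = 4.32 × 10^-3 mol
mass of KCl = 3.61 × 10^-3 × 74.55 = 0.269 g

0.269 g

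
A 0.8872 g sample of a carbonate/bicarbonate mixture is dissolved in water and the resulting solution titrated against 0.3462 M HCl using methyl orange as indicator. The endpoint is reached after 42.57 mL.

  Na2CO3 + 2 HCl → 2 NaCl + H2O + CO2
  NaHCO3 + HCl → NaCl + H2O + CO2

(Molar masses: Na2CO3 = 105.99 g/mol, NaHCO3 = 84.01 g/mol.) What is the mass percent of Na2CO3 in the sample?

67.58 %

n(HCl) = 0.04257 × 0.3462 = 0.01474 mol
Let x = n(Na2CO3), y = n(NaHCO3).
Titrant: 2x + 1y = 0.01474;  mass: 105.99x + 84.01y = 0.8872
Solving, x = 5.657 × 10^-3 mol, y = 3.423 × 10^-3 mol
mass of Na2CO3 = 5.657 × 10^-3 × 105.99 = 0.5996 g
% Na2CO3 = 0.5996 / 0.8872 × 100 = 67.58 %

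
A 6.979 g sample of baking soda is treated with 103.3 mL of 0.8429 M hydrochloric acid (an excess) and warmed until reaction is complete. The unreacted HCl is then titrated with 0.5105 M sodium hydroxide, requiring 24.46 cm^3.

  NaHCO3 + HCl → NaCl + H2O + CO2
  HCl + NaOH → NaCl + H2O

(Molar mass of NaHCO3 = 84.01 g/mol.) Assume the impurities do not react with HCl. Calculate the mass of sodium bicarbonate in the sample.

6.266 g

n(HCl) added = 0.1033 × 0.8429 = 0.08707 mol
n(NaOH) used in back-titration = 0.02446 × 0.5105 = 0.01249 mol
n(HCl) left over = 0.01249 mol (1:1 ratio)
n(HCl) consumed by analyte = 0.08707 − 0.01249 = 0.07458 mol
n(NaHCO3) = 0.07458 mol (1:1 ratio)
mass of NaHCO3 = 0.07458 × 84.01 = 6.266 g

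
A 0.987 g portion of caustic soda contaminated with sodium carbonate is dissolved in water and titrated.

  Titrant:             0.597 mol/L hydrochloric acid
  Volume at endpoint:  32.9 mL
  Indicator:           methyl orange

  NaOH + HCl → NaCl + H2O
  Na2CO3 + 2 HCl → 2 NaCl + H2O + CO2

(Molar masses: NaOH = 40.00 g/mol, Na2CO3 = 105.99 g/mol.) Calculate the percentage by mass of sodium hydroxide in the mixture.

n(HCl) = 0.0329 × 0.597 = 0.0196 mol
Let x = n(NaOH), y = n(Na2CO3).
Titrant: 1x + 2y = 0.0196;  mass: 40.00x + 105.99y = 0.987
Solving, x = 4.15 × 10^-3 mol, y = 7.75 × 10^-3 mol
mass of NaOH = 4.15 × 10^-3 × 40.00 = 0.166 g
% NaOH = 0.166 / 0.987 × 100 = 16.8 %

16.8 %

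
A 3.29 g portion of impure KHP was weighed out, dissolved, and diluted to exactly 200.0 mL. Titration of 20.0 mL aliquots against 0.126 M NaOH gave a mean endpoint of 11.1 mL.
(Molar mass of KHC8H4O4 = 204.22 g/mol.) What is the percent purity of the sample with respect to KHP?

KHC8H4O4 + NaOH → KNaC8H4O4 + H2O
n(NaOH) per titration = 0.0111 × 0.126 = 1.40 × 10^-3 mol
n(KHC8H4O4) in each aliquot = 1.40 × 10^-3 mol (1:1 ratio)
n(KHC8H4O4) in the whole flask = 1.40 × 10^-3 × 200.0/20.0 = 0.0140 mol
mass of KHC8H4O4 = 0.0140 × 204.22 = 2.86 g
% KHC8H4O4 = 2.86 / 3.29 × 100 = 86.8 %

86.8 %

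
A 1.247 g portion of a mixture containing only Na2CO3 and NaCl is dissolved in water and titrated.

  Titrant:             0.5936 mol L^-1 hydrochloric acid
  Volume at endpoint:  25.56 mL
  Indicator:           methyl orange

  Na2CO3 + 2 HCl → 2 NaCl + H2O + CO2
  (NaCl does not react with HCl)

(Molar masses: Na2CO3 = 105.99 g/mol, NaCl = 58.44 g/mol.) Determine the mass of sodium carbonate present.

n(HCl) = 0.02556 × 0.5936 = 0.01517 mol
Let x = n(Na2CO3), y = n(NaCl).
Titrant: 2x = 0.01517;  mass: 105.99x + 58.44y = 1.247
Solving, x = 7.586 × 10^-3 mol, y = 7.579 × 10^-3 mol
mass of Na2CO3 = 7.586 × 10^-3 × 105.99 = 0.8041 g

0.8041 g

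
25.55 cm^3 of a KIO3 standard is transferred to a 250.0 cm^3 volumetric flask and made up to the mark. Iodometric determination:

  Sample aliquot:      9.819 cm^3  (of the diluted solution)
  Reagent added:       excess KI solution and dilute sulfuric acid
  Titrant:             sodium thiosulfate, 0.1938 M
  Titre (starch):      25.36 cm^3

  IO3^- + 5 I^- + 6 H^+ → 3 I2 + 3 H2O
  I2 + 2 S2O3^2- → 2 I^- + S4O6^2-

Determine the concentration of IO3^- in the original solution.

n(S2O3^2-) = 0.02536 × 0.1938 = 4.915 × 10^-3 mol
n(I2) = n(S2O3^2-)/2 = 2.457 × 10^-3 mol
From the 1:3 ratio, n(IO3^-) in the aliquot = 1/3 × 2.457 × 10^-3 = 8.191 × 10^-4 mol
[IO3^-]_dilute = 8.191 × 10^-4 / 0.009819 = 0.08342 mol/L
[IO3^-]_original = 0.08342 × 250.0/25.55 = 0.8163 mol/L

0.8163 M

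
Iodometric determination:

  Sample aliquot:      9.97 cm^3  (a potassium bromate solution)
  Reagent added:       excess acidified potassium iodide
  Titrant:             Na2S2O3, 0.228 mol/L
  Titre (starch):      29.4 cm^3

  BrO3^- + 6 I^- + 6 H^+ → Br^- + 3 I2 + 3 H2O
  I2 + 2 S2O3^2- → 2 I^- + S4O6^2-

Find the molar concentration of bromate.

n(S2O3^2-) = 0.0294 × 0.228 = 6.70 × 10^-3 mol
n(I2) = n(S2O3^2-)/2 = 3.35 × 10^-3 mol
From the 1:3 ratio, n(BrO3^-) in the aliquot = 1/3 × 3.35 × 10^-3 = 1.12 × 10^-3 mol
[BrO3^-] = 1.12 × 10^-3 / 0.00997 = 0.112 mol/L

0.112 mol/L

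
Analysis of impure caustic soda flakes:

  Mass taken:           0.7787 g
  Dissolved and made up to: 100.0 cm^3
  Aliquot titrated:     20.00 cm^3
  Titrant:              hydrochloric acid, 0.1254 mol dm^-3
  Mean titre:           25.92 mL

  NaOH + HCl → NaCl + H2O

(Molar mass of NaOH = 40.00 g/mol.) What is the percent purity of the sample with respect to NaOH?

n(HCl) per titration = 0.02592 × 0.1254 = 3.250 × 10^-3 mol
n(NaOH) in each aliquot = 3.250 × 10^-3 mol (1:1 ratio)
n(NaOH) in the whole flask = 3.250 × 10^-3 × 100.0/20.00 = 0.01625 mol
mass of NaOH = 0.01625 × 40.00 = 0.6501 g
% NaOH = 0.6501 / 0.7787 × 100 = 83.48 %

83.48 %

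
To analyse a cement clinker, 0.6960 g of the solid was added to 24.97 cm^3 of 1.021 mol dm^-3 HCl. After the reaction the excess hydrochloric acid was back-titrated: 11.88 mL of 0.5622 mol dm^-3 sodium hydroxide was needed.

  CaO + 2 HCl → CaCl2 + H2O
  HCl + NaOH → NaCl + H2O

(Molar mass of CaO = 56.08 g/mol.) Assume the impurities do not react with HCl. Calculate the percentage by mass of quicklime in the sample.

75.80 %

n(HCl) added = 0.02497 × 1.021 = 0.02549 mol
n(NaOH) used in back-titration = 0.01188 × 0.5622 = 6.679 × 10^-3 mol
n(HCl) left over = 6.679 × 10^-3 mol (1:1 ratio)
n(HCl) consumed by analyte = 0.02549 − 6.679 × 10^-3 = 0.01882 mol
From the 1:2 ratio, n(CaO) = 1/2 × 0.01882 = 9.408 × 10^-3 mol
mass of CaO = 9.408 × 10^-3 × 56.08 = 0.5276 g
% CaO = 0.5276 / 0.6960 × 100 = 75.80 %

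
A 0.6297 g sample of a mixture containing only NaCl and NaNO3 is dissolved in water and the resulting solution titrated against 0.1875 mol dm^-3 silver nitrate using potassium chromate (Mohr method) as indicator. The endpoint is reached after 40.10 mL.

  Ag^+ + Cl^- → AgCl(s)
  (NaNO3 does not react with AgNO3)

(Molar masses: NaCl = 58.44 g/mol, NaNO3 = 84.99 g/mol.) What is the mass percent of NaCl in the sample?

69.78 %

n(AgNO3) = 0.04010 × 0.1875 = 7.519 × 10^-3 mol
Let x = n(NaCl), y = n(NaNO3).
Titrant: 1x = 7.519 × 10^-3;  mass: 58.44x + 84.99y = 0.6297
Solving, x = 7.519 × 10^-3 mol, y = 2.239 × 10^-3 mol
mass of NaCl = 7.519 × 10^-3 × 58.44 = 0.4394 g
% NaCl = 0.4394 / 0.6297 × 100 = 69.78 %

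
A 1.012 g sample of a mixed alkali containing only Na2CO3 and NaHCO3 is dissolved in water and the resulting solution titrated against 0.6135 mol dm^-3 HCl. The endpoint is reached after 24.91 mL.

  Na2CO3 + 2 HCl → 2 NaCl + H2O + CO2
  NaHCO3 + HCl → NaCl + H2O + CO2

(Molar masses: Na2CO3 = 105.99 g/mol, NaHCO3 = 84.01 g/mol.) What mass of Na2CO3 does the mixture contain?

0.4645 g

n(HCl) = 0.02491 × 0.6135 = 0.01528 mol
Let x = n(Na2CO3), y = n(NaHCO3).
Titrant: 2x + 1y = 0.01528;  mass: 105.99x + 84.01y = 1.012
Solving, x = 4.383 × 10^-3 mol, y = 6.517 × 10^-3 mol
mass of Na2CO3 = 4.383 × 10^-3 × 105.99 = 0.4645 g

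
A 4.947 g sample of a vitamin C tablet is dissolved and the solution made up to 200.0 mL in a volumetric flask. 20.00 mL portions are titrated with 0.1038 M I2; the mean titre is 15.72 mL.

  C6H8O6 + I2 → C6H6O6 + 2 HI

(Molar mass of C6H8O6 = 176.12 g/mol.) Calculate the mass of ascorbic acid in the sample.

2.874 g

n(I2) per titration = 0.01572 × 0.1038 = 1.632 × 10^-3 mol
n(C6H8O6) in each aliquot = 1.632 × 10^-3 mol (1:1 ratio)
n(C6H8O6) in the whole flask = 1.632 × 10^-3 × 200.0/20.00 = 0.01632 mol
mass of C6H8O6 = 0.01632 × 176.12 = 2.874 g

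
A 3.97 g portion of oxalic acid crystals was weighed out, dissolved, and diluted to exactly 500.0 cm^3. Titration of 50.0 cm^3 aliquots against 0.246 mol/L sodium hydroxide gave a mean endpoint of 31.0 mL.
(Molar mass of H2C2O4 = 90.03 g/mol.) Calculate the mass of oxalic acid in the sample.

3.43 g

H2C2O4 + 2 NaOH → Na2C2O4 + 2 H2O
n(NaOH) per titration = 0.0310 × 0.246 = 7.63 × 10^-3 mol
From the 1:2 ratio, n(H2C2O4) in each aliquot = 1/2 × 7.63 × 10^-3 = 3.81 × 10^-3 mol
n(H2C2O4) in the whole flask = 3.81 × 10^-3 × 500.0/50.0 = 0.0381 mol
mass of H2C2O4 = 0.0381 × 90.03 = 3.43 g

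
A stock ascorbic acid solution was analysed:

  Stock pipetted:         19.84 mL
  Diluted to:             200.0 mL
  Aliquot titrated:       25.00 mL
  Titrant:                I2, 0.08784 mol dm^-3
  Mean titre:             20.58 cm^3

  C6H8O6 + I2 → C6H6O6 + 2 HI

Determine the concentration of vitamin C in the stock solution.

n(I2) = 0.02058 × 0.08784 = 1.808 × 10^-3 mol
n(C6H8O6) in the aliquot = 1.808 × 10^-3 mol (1:1 ratio)
[C6H8O6]_dilute = 1.808 × 10^-3 / 0.02500 = 0.07231 mol/L
Dilution factor = 200.0 / 19.84 = 10.08
[C6H8O6]_stock = 0.07231 × 10.08 = 0.7289 mol/L

0.7289 mol/L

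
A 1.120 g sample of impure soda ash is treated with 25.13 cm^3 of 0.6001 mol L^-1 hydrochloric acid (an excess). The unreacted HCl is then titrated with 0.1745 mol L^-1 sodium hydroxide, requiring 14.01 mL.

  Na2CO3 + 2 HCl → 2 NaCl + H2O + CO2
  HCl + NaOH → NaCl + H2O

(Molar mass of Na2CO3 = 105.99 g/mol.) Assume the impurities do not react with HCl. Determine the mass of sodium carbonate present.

0.6696 g

n(HCl) added = 0.02513 × 0.6001 = 0.01508 mol
n(NaOH) used in back-titration = 0.01401 × 0.1745 = 2.445 × 10^-3 mol
n(HCl) left over = 2.445 × 10^-3 mol (1:1 ratio)
n(HCl) consumed by analyte = 0.01508 − 2.445 × 10^-3 = 0.01264 mol
From the 1:2 ratio, n(Na2CO3) = 1/2 × 0.01264 = 6.318 × 10^-3 mol
mass of Na2CO3 = 6.318 × 10^-3 × 105.99 = 0.6696 g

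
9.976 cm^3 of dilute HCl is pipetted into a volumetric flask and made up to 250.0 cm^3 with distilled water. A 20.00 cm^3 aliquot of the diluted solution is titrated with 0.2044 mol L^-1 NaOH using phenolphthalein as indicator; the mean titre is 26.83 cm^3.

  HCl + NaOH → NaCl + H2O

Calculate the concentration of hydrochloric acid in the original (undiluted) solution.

n(NaOH) = 0.02683 × 0.2044 = 5.484 × 10^-3 mol
n(HCl) in the aliquot = 5.484 × 10^-3 mol (1:1 ratio)
[HCl]_dilute = 5.484 × 10^-3 / 0.02000 = 0.2742 mol/L
Dilution factor = 250.0 / 9.976 = 25.06
[HCl]_stock = 0.2742 × 25.06 = 6.872 mol/L

6.872 mol/L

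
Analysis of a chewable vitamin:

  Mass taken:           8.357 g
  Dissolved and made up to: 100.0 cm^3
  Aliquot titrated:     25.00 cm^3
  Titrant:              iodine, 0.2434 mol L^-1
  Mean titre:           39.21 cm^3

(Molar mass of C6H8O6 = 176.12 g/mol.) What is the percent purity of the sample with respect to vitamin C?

C6H8O6 + I2 → C6H6O6 + 2 HI
n(I2) per titration = 0.03921 × 0.2434 = 9.544 × 10^-3 mol
n(C6H8O6) in each aliquot = 9.544 × 10^-3 mol (1:1 ratio)
n(C6H8O6) in the whole flask = 9.544 × 10^-3 × 100.0/25.00 = 0.03817 mol
mass of C6H8O6 = 0.03817 × 176.12 = 6.723 g
% C6H8O6 = 6.723 / 8.357 × 100 = 80.45 %

80.45 %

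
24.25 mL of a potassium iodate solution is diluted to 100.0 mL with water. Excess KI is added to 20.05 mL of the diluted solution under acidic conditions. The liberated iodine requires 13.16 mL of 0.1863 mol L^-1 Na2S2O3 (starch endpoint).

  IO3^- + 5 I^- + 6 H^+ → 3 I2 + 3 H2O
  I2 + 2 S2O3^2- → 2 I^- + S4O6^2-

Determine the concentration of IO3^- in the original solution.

n(S2O3^2-) = 0.01316 × 0.1863 = 2.452 × 10^-3 mol
n(I2) = n(S2O3^2-)/2 = 1.226 × 10^-3 mol
From the 1:3 ratio, n(IO3^-) in the aliquot = 1/3 × 1.226 × 10^-3 = 4.086 × 10^-4 mol
[IO3^-]_dilute = 4.086 × 10^-4 / 0.02005 = 0.02038 mol/L
[IO3^-]_original = 0.02038 × 100.0/24.25 = 0.08404 mol/L

0.08404 mol/L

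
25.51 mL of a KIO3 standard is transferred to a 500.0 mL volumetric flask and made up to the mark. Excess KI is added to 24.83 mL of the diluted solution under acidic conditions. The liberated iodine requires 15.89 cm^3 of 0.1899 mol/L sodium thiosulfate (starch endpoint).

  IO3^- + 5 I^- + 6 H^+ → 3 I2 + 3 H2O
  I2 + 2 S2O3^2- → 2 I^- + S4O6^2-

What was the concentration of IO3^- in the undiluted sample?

0.3970 mol/L

n(S2O3^2-) = 0.01589 × 0.1899 = 3.018 × 10^-3 mol
n(I2) = n(S2O3^2-)/2 = 1.509 × 10^-3 mol
From the 1:3 ratio, n(IO3^-) in the aliquot = 1/3 × 1.509 × 10^-3 = 5.029 × 10^-4 mol
[IO3^-]_dilute = 5.029 × 10^-4 / 0.02483 = 0.02025 mol/L
[IO3^-]_original = 0.02025 × 500.0/25.51 = 0.3970 mol/L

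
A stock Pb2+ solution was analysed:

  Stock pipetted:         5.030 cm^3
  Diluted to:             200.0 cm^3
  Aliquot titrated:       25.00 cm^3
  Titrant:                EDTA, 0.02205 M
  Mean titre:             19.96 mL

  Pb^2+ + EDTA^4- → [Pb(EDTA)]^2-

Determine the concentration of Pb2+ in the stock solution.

n(EDTA) = 0.01996 × 0.02205 = 4.401 × 10^-4 mol
n(Pb2+) in the aliquot = 4.401 × 10^-4 mol (1:1 ratio)
[Pb2+]_dilute = 4.401 × 10^-4 / 0.02500 = 0.01760 mol/L
Dilution factor = 200.0 / 5.030 = 39.76
[Pb2+]_stock = 0.01760 × 39.76 = 0.7000 mol/L

0.7000 M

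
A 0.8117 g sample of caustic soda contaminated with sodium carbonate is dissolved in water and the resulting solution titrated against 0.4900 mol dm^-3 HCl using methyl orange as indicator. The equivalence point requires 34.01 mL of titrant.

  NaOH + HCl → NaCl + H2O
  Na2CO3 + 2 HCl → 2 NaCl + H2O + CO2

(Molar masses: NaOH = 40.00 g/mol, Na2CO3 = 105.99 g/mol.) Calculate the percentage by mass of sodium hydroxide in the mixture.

27.10 %

n(HCl) = 0.03401 × 0.4900 = 0.01666 mol
Let x = n(NaOH), y = n(Na2CO3).
Titrant: 1x + 2y = 0.01666;  mass: 40.00x + 105.99y = 0.8117
Solving, x = 5.499 × 10^-3 mol, y = 5.583 × 10^-3 mol
mass of NaOH = 5.499 × 10^-3 × 40.00 = 0.2200 g
% NaOH = 0.2200 / 0.8117 × 100 = 27.10 %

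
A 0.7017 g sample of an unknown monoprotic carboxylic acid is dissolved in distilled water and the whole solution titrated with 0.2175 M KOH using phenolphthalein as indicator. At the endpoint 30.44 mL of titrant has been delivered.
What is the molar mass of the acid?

n(KOH) = 0.03044 L × 0.2175 mol/L = 6.621 × 10^-3 mol
n(HA) = 6.621 × 10^-3 mol (1:1 ratio)
M = m / n = 0.7017 g / 6.621 × 10^-3 mol = 106.0 g/mol

106.0 g/mol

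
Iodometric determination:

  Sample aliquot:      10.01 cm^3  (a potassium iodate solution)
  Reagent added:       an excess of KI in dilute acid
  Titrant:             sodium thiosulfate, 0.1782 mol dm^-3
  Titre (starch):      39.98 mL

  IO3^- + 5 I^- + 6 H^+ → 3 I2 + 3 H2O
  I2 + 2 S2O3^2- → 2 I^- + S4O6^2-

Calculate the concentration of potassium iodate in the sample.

0.1186 mol/L

n(S2O3^2-) = 0.03998 × 0.1782 = 7.124 × 10^-3 mol
n(I2) = n(S2O3^2-)/2 = 3.562 × 10^-3 mol
From the 1:3 ratio, n(IO3^-) in the aliquot = 1/3 × 3.562 × 10^-3 = 1.187 × 10^-3 mol
[IO3^-] = 1.187 × 10^-3 / 0.01001 = 0.1186 mol/L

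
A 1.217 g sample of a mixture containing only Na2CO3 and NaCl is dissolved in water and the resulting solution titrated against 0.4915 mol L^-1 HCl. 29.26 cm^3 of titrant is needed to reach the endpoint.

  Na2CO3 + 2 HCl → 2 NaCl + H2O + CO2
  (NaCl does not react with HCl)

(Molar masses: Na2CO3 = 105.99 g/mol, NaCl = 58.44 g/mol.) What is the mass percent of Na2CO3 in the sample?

n(HCl) = 0.02926 × 0.4915 = 0.01438 mol
Let x = n(Na2CO3), y = n(NaCl).
Titrant: 2x = 0.01438;  mass: 105.99x + 58.44y = 1.217
Solving, x = 7.191 × 10^-3 mol, y = 7.783 × 10^-3 mol
mass of Na2CO3 = 7.191 × 10^-3 × 105.99 = 0.7621 g
% Na2CO3 = 0.7621 / 1.217 × 100 = 62.62 %

62.62 %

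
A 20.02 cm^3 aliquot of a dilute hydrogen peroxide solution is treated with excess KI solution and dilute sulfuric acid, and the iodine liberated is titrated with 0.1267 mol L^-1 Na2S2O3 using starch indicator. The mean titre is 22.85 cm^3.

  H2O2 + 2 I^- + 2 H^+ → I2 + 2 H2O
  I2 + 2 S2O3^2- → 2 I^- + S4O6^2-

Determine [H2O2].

0.07231 mol/L

n(S2O3^2-) = 0.02285 × 0.1267 = 2.895 × 10^-3 mol
n(I2) = n(S2O3^2-)/2 = 1.448 × 10^-3 mol
n(H2O2) in the aliquot = 1.448 × 10^-3 mol (1:1 ratio)
[H2O2] = 1.448 × 10^-3 / 0.02002 = 0.07231 mol/L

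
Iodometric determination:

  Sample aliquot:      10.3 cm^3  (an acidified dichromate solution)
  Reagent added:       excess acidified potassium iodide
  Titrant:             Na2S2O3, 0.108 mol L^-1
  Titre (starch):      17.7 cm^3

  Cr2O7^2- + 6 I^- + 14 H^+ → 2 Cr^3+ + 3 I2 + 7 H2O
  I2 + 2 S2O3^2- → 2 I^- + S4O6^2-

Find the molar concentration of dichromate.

0.0309 mol/L

n(S2O3^2-) = 0.0177 × 0.108 = 1.91 × 10^-3 mol
n(I2) = n(S2O3^2-)/2 = 9.56 × 10^-4 mol
From the 1:3 ratio, n(Cr2O7^2-) in the aliquot = 1/3 × 9.56 × 10^-4 = 3.19 × 10^-4 mol
[Cr2O7^2-] = 3.19 × 10^-4 / 0.0103 = 0.0309 mol/L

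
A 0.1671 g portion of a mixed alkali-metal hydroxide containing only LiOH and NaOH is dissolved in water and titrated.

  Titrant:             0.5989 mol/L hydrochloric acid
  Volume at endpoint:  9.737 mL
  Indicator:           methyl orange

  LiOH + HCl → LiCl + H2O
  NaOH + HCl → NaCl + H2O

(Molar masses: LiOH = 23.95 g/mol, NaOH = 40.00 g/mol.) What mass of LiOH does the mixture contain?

n(HCl) = 0.009737 × 0.5989 = 5.831 × 10^-3 mol
Let x = n(LiOH), y = n(NaOH).
Titrant: 1x + 1y = 5.831 × 10^-3;  mass: 23.95x + 40.00y = 0.1671
Solving, x = 4.122 × 10^-3 mol, y = 1.709 × 10^-3 mol
mass of LiOH = 4.122 × 10^-3 × 23.95 = 0.09872 g

0.09872 g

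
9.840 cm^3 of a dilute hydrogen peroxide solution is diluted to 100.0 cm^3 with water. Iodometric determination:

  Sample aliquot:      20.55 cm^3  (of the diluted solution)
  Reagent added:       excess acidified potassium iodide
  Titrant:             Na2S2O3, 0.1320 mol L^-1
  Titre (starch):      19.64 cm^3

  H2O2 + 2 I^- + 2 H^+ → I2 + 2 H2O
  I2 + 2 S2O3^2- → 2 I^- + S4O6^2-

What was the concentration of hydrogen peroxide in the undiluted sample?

0.6410 mol/L

n(S2O3^2-) = 0.01964 × 0.1320 = 2.592 × 10^-3 mol
n(I2) = n(S2O3^2-)/2 = 1.296 × 10^-3 mol
n(H2O2) in the aliquot = 1.296 × 10^-3 mol (1:1 ratio)
[H2O2]_dilute = 1.296 × 10^-3 / 0.02055 = 0.06308 mol/L
[H2O2]_original = 0.06308 × 100.0/9.840 = 0.6410 mol/L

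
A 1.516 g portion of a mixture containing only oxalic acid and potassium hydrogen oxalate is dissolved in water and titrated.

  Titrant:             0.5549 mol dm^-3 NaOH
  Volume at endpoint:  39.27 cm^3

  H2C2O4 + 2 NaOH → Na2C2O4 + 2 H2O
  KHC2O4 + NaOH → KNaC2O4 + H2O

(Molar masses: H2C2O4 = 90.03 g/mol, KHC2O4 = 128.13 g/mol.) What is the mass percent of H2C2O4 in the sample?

n(NaOH) = 0.03927 × 0.5549 = 0.02179 mol
Let x = n(H2C2O4), y = n(KHC2O4).
Titrant: 2x + 1y = 0.02179;  mass: 90.03x + 128.13y = 1.516
Solving, x = 7.677 × 10^-3 mol, y = 6.438 × 10^-3 mol
mass of H2C2O4 = 7.677 × 10^-3 × 90.03 = 0.6911 g
% H2C2O4 = 0.6911 / 1.516 × 100 = 45.59 %

45.59 %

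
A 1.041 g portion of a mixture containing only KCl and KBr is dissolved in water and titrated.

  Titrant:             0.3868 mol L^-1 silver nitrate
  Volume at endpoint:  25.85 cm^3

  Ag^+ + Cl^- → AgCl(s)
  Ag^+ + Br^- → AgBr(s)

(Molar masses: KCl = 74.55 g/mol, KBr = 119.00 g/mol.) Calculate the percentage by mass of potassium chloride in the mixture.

n(AgNO3) = 0.02585 × 0.3868 = 9.999 × 10^-3 mol
Let x = n(KCl), y = n(KBr).
Titrant: 1x + 1y = 9.999 × 10^-3;  mass: 74.55x + 119.00y = 1.041
Solving, x = 3.349 × 10^-3 mol, y = 6.650 × 10^-3 mol
mass of KCl = 3.349 × 10^-3 × 74.55 = 0.2497 g
% KCl = 0.2497 / 1.041 × 100 = 23.98 %

23.98 %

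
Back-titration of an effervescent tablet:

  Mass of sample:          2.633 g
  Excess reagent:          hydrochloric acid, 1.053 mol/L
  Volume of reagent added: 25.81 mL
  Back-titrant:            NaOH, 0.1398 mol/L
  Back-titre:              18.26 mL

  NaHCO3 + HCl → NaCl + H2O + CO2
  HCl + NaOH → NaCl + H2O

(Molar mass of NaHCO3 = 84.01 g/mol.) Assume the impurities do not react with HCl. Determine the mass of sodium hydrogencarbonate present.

n(HCl) added = 0.02581 × 1.053 = 0.02718 mol
n(NaOH) used in back-titration = 0.01826 × 0.1398 = 2.553 × 10^-3 mol
n(HCl) left over = 2.553 × 10^-3 mol (1:1 ratio)
n(HCl) consumed by analyte = 0.02718 − 2.553 × 10^-3 = 0.02463 mol
n(NaHCO3) = 0.02463 mol (1:1 ratio)
mass of NaHCO3 = 0.02463 × 84.01 = 2.069 g

2.069 g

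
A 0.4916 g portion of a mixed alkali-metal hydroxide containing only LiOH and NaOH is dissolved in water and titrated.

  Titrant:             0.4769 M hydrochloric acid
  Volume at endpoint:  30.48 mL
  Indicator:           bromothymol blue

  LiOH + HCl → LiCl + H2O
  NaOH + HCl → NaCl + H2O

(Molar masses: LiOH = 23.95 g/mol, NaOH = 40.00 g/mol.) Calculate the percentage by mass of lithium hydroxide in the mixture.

27.27 %

n(HCl) = 0.03048 × 0.4769 = 0.01454 mol
Let x = n(LiOH), y = n(NaOH).
Titrant: 1x + 1y = 0.01454;  mass: 23.95x + 40.00y = 0.4916
Solving, x = 5.597 × 10^-3 mol, y = 8.939 × 10^-3 mol
mass of LiOH = 5.597 × 10^-3 × 23.95 = 0.1341 g
% LiOH = 0.1341 / 0.4916 × 100 = 27.27 %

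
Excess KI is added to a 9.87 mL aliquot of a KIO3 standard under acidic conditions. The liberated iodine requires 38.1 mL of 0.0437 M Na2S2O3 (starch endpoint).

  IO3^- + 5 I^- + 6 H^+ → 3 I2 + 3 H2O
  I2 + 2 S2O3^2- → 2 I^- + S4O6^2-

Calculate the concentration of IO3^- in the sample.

n(S2O3^2-) = 0.0381 × 0.0437 = 1.66 × 10^-3 mol
n(I2) = n(S2O3^2-)/2 = 8.32 × 10^-4 mol
From the 1:3 ratio, n(IO3^-) in the aliquot = 1/3 × 8.32 × 10^-4 = 2.77 × 10^-4 mol
[IO3^-] = 2.77 × 10^-4 / 0.00987 = 0.0281 mol/L

0.0281 M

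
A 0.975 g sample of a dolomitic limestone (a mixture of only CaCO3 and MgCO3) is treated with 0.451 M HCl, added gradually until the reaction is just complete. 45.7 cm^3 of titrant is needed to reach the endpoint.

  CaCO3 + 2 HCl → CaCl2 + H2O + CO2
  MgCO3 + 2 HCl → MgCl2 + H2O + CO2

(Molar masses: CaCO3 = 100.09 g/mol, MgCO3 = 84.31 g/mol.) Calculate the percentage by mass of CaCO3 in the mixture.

n(HCl) = 0.0457 × 0.451 = 0.0206 mol
Let x = n(CaCO3), y = n(MgCO3).
Titrant: 2x + 2y = 0.0206;  mass: 100.09x + 84.31y = 0.975
Solving, x = 6.73 × 10^-3 mol, y = 3.58 × 10^-3 mol
mass of CaCO3 = 6.73 × 10^-3 × 100.09 = 0.673 g
% CaCO3 = 0.673 / 0.975 × 100 = 69.1 %

69.1 %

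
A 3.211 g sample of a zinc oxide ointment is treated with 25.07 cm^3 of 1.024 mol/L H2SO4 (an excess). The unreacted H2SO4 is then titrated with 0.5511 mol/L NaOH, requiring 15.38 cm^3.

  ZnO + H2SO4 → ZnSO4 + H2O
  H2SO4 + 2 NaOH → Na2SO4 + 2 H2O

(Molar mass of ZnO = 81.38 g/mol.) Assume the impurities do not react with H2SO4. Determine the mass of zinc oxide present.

n(H2SO4) added = 0.02507 × 1.024 = 0.02567 mol
n(NaOH) used in back-titration = 0.01538 × 0.5511 = 8.476 × 10^-3 mol
From the 1:2 ratio, n(H2SO4) left over = 1/2 × 8.476 × 10^-3 = 4.238 × 10^-3 mol
n(H2SO4) consumed by analyte = 0.02567 − 4.238 × 10^-3 = 0.02143 mol
n(ZnO) = 0.02143 mol (1:1 ratio)
mass of ZnO = 0.02143 × 81.38 = 1.744 g

1.744 g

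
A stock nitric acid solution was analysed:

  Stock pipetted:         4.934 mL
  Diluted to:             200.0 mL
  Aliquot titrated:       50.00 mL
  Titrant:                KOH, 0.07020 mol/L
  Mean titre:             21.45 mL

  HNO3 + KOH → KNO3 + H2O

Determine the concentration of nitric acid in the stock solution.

n(KOH) = 0.02145 × 0.07020 = 1.506 × 10^-3 mol
n(HNO3) in the aliquot = 1.506 × 10^-3 mol (1:1 ratio)
[HNO3]_dilute = 1.506 × 10^-3 / 0.05000 = 0.03012 mol/L
Dilution factor = 200.0 / 4.934 = 40.54
[HNO3]_stock = 0.03012 × 40.54 = 1.221 mol/L

1.221 mol/L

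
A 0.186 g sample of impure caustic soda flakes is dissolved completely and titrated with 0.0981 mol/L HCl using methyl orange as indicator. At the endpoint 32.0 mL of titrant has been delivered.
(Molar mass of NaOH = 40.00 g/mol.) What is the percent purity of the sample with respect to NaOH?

67.5 %

NaOH + HCl → NaCl + H2O
n(HCl) = 0.0320 L × 0.0981 mol/L = 3.14 × 10^-3 mol
n(NaOH) = 3.14 × 10^-3 mol (1:1 ratio)
mass of NaOH = 3.14 × 10^-3 × 40.00 g/mol = 0.126 g
% NaOH = 0.126 / 0.186 × 100 = 67.5 %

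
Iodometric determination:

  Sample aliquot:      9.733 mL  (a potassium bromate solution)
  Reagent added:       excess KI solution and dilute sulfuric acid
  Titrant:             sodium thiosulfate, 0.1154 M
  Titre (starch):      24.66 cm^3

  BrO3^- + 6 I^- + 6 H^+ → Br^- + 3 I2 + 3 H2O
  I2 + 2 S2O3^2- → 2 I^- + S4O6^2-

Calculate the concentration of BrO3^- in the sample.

n(S2O3^2-) = 0.02466 × 0.1154 = 2.846 × 10^-3 mol
n(I2) = n(S2O3^2-)/2 = 1.423 × 10^-3 mol
From the 1:3 ratio, n(BrO3^-) in the aliquot = 1/3 × 1.423 × 10^-3 = 4.743 × 10^-4 mol
[BrO3^-] = 4.743 × 10^-4 / 0.009733 = 0.04873 mol/L

0.04873 M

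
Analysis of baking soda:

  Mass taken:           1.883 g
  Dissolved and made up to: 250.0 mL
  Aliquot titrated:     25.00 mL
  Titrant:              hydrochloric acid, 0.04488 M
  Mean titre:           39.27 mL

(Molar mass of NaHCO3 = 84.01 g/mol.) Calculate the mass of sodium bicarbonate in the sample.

NaHCO3 + HCl → NaCl + H2O + CO2
n(HCl) per titration = 0.03927 × 0.04488 = 1.762 × 10^-3 mol
n(NaHCO3) in each aliquot = 1.762 × 10^-3 mol (1:1 ratio)
n(NaHCO3) in the whole flask = 1.762 × 10^-3 × 250.0/25.00 = 0.01762 mol
mass of NaHCO3 = 0.01762 × 84.01 = 1.481 g

1.481 g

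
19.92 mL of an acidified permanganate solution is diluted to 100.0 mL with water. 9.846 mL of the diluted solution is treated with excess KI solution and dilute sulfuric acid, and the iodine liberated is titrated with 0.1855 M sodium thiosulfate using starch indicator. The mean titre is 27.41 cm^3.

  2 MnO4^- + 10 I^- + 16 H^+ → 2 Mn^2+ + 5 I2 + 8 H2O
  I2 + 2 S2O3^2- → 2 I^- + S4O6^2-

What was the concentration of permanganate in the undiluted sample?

0.5185 M

n(S2O3^2-) = 0.02741 × 0.1855 = 5.085 × 10^-3 mol
n(I2) = n(S2O3^2-)/2 = 2.542 × 10^-3 mol
From the 2:5 ratio, n(MnO4^-) in the aliquot = 2/5 × 2.542 × 10^-3 = 1.017 × 10^-3 mol
[MnO4^-]_dilute = 1.017 × 10^-3 / 0.009846 = 0.1033 mol/L
[MnO4^-]_original = 0.1033 × 100.0/19.92 = 0.5185 mol/L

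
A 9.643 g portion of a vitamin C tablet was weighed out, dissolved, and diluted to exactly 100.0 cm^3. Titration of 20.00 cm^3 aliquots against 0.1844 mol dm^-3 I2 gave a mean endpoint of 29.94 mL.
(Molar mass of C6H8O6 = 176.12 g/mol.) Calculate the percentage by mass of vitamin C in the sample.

C6H8O6 + I2 → C6H6O6 + 2 HI
n(I2) per titration = 0.02994 × 0.1844 = 5.521 × 10^-3 mol
n(C6H8O6) in each aliquot = 5.521 × 10^-3 mol (1:1 ratio)
n(C6H8O6) in the whole flask = 5.521 × 10^-3 × 100.0/20.00 = 0.02760 mol
mass of C6H8O6 = 0.02760 × 176.12 = 4.862 g
% C6H8O6 = 4.862 / 9.643 × 100 = 50.42 %

50.42 %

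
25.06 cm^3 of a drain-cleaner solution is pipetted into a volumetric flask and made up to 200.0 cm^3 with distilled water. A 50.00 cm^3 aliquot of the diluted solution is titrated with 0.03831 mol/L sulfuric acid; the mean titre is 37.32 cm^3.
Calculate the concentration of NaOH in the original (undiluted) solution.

0.4564 mol/L

2 NaOH + H2SO4 → Na2SO4 + 2 H2O
n(H2SO4) = 0.03732 × 0.03831 = 1.430 × 10^-3 mol
From the 2:1 ratio, n(NaOH) in the aliquot = 2/1 × 1.430 × 10^-3 = 2.859 × 10^-3 mol
[NaOH]_dilute = 2.859 × 10^-3 / 0.05000 = 0.05719 mol/L
Dilution factor = 200.0 / 25.06 = 7.981
[NaOH]_stock = 0.05719 × 7.981 = 0.4564 mol/L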